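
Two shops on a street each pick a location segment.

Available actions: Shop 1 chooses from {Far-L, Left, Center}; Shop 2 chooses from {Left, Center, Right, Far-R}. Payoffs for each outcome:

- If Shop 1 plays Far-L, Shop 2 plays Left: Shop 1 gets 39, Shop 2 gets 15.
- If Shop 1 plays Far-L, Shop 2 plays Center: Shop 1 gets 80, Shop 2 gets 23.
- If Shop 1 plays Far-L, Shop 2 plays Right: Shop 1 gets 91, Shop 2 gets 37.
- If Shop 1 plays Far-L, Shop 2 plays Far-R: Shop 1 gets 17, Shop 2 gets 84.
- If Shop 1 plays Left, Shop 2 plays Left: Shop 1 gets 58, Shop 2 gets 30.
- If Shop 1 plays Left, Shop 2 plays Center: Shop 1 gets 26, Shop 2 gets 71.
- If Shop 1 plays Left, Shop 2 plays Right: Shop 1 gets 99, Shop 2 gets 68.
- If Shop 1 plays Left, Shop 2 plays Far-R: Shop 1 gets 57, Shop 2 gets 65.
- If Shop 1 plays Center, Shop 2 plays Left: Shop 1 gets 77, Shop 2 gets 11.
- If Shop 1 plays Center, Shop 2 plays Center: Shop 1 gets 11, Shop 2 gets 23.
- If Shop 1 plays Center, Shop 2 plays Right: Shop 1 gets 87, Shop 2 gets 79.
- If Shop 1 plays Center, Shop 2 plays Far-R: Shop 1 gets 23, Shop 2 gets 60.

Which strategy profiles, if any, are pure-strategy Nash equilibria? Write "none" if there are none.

none

(Far-L, Left): Shop 1 can switch to Left (39 → 58). Not NE.
(Far-L, Center): Shop 2 can switch to Right (23 → 37). Not NE.
(Far-L, Right): Shop 1 can switch to Left (91 → 99). Not NE.
(Far-L, Far-R): Shop 1 can switch to Left (17 → 57). Not NE.
(Left, Left): Shop 1 can switch to Center (58 → 77). Not NE.
(Left, Center): Shop 1 can switch to Far-L (26 → 80). Not NE.
(Left, Right): Shop 2 can switch to Center (68 → 71). Not NE.
(Left, Far-R): Shop 2 can switch to Center (65 → 71). Not NE.
(Center, Left): Shop 2 can switch to Center (11 → 23). Not NE.
(Center, Center): Shop 1 can switch to Far-L (11 → 80). Not NE.
(The remaining 2 profiles each have a profitable deviation by the same check.)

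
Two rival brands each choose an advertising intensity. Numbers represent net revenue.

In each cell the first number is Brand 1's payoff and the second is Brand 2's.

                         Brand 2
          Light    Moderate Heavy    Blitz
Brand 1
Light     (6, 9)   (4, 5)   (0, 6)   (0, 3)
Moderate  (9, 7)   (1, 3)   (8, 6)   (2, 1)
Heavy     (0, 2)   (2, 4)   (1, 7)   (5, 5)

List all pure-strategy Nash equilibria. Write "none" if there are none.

Brand 1 against Light: payoffs 6, 9, 0 → best response Moderate.
Brand 1 against Moderate: payoffs 4, 1, 2 → best response Light.
Brand 1 against Heavy: payoffs 0, 8, 1 → best response Moderate.
Brand 1 against Blitz: payoffs 0, 2, 5 → best response Heavy.
Brand 2 against Light: payoffs 9, 5, 6, 3 → best response Light.
Brand 2 against Moderate: payoffs 7, 3, 6, 1 → best response Light.
Brand 2 against Heavy: payoffs 2, 4, 7, 5 → best response Heavy.
Mutual best responses: (Moderate, Light).

The unique pure-strategy Nash equilibrium is (Moderate, Light).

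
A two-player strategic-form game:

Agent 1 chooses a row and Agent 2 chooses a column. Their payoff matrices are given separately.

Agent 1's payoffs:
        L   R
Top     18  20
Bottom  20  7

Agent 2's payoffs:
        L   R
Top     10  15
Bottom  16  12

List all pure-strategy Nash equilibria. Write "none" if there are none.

(Top, L): Agent 1 can switch to Bottom (18 → 20). Not NE.
(Top, R): Agent 1 gets 20, best alternative 7; Agent 2 gets 15, best alternative 10. No profitable deviation — NE.
(Bottom, L): Agent 1 gets 20, best alternative 18; Agent 2 gets 16, best alternative 12. No profitable deviation — NE.
(Bottom, R): Agent 1 can switch to Top (7 → 20). Not NE.

The pure Nash equilibria are (Top, R); (Bottom, L).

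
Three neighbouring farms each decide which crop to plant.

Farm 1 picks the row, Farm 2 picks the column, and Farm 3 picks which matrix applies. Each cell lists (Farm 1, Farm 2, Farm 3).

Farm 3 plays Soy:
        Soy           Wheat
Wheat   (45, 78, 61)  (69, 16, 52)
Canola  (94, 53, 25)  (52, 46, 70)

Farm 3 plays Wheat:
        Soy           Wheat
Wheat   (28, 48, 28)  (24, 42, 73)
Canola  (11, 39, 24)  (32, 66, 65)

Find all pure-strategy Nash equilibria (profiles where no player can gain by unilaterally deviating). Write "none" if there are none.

(Wheat, Soy, Soy): Farm 1 can switch to Canola (45 → 94). Not NE.
(Wheat, Soy, Wheat): Farm 3 can switch to Soy (28 → 61). Not NE.
(Wheat, Wheat, Soy): Farm 2 can switch to Soy (16 → 78). Not NE.
(Wheat, Wheat, Wheat): Farm 1 can switch to Canola (24 → 32). Not NE.
(Canola, Soy, Soy): Farm 1 gets 94, best alternative 45; Farm 2 gets 53, best alternative 46; Farm 3 gets 25, best alternative 24. No profitable deviation — NE.
(Canola, Soy, Wheat): Farm 1 can switch to Wheat (11 → 28). Not NE.
(Canola, Wheat, Soy): Farm 1 can switch to Wheat (52 → 69). Not NE.
(Canola, Wheat, Wheat): Farm 3 can switch to Soy (65 → 70). Not NE.

The unique pure-strategy Nash equilibrium is (Canola, Soy, Soy).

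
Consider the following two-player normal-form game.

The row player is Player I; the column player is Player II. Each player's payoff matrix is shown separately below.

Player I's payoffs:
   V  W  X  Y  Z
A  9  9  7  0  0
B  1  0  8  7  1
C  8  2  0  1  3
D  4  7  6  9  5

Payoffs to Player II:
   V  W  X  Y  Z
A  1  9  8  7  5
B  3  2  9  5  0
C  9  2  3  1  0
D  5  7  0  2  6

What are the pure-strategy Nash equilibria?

Player I against V: payoffs 9, 1, 8, 4 → best response A.
Player I against W: payoffs 9, 0, 2, 7 → best response A.
Player I against X: payoffs 7, 8, 0, 6 → best response B.
Player I against Y: payoffs 0, 7, 1, 9 → best response D.
Player I against Z: payoffs 0, 1, 3, 5 → best response D.
Player II against A: payoffs 1, 9, 8, 7, 5 → best response W.
Player II against B: payoffs 3, 2, 9, 5, 0 → best response X.
Player II against C: payoffs 9, 2, 3, 1, 0 → best response V.
Player II against D: payoffs 5, 7, 0, 2, 6 → best response W.
Mutual best responses: (A, W); (B, X).

Pure-strategy Nash equilibria: (A, W) and (B, X)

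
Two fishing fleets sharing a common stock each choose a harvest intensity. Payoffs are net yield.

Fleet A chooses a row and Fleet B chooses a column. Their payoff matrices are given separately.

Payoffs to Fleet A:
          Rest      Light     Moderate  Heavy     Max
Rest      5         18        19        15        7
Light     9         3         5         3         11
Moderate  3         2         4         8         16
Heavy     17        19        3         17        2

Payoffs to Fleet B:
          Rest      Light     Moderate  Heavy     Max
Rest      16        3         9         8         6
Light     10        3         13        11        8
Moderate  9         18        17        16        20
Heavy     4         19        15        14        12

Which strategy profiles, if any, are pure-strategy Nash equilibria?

(Moderate, Max) and (Heavy, Light)

(Rest, Rest): Fleet A can switch to Light (5 → 9). Not NE.
(Rest, Light): Fleet A can switch to Heavy (18 → 19). Not NE.
(Rest, Moderate): Fleet B can switch to Rest (9 → 16). Not NE.
(Rest, Heavy): Fleet A can switch to Heavy (15 → 17). Not NE.
(Rest, Max): Fleet A can switch to Light (7 → 11). Not NE.
(Light, Rest): Fleet A can switch to Heavy (9 → 17). Not NE.
(Light, Light): Fleet A can switch to Rest (3 → 18). Not NE.
(Light, Moderate): Fleet A can switch to Rest (5 → 19). Not NE.
(Light, Heavy): Fleet A can switch to Rest (3 → 15). Not NE.
(Light, Max): Fleet A can switch to Moderate (11 → 16). Not NE.
(Moderate, Rest): Fleet A can switch to Rest (3 → 5). Not NE.
(Moderate, Light): Fleet A can switch to Rest (2 → 18). Not NE.
(Moderate, Max): Fleet A gets 16, best alternative 11; Fleet B gets 20, best alternative 18. No profitable deviation — NE.
(Heavy, Light): Fleet A gets 19, best alternative 18; Fleet B gets 19, best alternative 15. No profitable deviation — NE.
(The remaining 6 profiles each have a profitable deviation by the same check.)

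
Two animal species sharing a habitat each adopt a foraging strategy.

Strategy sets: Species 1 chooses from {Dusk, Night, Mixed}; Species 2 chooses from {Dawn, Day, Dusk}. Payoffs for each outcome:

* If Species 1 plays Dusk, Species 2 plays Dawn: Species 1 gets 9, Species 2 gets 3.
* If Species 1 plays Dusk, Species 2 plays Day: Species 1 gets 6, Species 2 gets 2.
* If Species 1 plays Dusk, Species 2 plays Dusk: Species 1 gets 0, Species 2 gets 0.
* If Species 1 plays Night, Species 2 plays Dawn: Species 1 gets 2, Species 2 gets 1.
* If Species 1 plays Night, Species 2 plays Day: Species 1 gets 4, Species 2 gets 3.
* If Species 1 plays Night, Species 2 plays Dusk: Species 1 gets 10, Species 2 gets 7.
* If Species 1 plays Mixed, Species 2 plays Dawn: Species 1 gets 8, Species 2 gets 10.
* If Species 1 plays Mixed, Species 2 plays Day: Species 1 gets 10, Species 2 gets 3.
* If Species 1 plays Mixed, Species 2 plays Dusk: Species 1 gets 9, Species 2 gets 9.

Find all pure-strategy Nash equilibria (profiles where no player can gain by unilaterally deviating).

Species 1 against Dawn: payoffs 9, 2, 8 → best response Dusk.
Species 1 against Day: payoffs 6, 4, 10 → best response Mixed.
Species 1 against Dusk: payoffs 0, 10, 9 → best response Night.
Species 2 against Dusk: payoffs 3, 2, 0 → best response Dawn.
Species 2 against Night: payoffs 1, 3, 7 → best response Dusk.
Species 2 against Mixed: payoffs 10, 3, 9 → best response Dawn.
Mutual best responses: (Dusk, Dawn); (Night, Dusk).

The pure Nash equilibria are (Dusk, Dawn) and (Night, Dusk).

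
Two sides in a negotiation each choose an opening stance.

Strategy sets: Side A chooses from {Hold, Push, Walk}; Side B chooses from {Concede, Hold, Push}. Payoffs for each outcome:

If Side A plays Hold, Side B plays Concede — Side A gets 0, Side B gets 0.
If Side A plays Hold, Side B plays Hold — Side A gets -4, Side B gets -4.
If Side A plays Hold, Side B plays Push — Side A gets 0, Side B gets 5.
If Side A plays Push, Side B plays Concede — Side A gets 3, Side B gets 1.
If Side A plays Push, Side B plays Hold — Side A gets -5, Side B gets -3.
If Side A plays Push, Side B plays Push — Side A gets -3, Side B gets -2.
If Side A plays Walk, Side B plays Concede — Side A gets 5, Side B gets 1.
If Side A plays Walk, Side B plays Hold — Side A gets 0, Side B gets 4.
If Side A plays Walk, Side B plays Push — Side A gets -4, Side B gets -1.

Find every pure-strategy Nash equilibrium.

Side A against Concede: payoffs 0, 3, 5 → best response Walk.
Side A against Hold: payoffs -4, -5, 0 → best response Walk.
Side A against Push: payoffs 0, -3, -4 → best response Hold.
Side B against Hold: payoffs 0, -4, 5 → best response Push.
Side B against Push: payoffs 1, -3, -2 → best response Concede.
Side B against Walk: payoffs 1, 4, -1 → best response Hold.
Mutual best responses: (Hold, Push); (Walk, Hold).

The pure Nash equilibria are (Hold, Push), (Walk, Hold).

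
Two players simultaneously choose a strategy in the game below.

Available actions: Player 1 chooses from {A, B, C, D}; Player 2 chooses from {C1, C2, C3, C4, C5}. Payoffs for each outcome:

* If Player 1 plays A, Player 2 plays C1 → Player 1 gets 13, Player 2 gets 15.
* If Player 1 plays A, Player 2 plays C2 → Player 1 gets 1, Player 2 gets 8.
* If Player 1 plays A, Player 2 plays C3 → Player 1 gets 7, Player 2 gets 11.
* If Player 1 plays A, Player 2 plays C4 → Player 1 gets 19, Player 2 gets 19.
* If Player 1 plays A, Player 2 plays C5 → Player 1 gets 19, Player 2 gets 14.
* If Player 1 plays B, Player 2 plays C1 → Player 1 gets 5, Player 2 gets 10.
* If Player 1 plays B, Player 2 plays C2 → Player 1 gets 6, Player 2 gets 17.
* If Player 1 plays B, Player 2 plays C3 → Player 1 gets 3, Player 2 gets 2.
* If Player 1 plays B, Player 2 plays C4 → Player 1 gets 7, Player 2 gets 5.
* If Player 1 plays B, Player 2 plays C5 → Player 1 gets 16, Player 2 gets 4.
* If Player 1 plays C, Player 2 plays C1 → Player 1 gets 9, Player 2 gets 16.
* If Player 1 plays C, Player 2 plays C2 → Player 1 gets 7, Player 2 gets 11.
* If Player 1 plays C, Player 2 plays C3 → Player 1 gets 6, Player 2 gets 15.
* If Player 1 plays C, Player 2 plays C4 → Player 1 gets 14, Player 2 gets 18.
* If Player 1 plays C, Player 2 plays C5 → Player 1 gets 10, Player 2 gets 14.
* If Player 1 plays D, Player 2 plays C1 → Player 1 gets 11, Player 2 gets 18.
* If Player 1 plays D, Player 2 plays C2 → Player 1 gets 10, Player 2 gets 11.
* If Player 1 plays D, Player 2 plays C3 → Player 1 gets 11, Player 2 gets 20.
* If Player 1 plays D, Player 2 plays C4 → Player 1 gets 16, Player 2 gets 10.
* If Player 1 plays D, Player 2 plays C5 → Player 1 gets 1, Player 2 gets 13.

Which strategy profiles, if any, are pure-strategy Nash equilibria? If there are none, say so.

Pure-strategy Nash equilibria: (A, C4) and (D, C3)

(A, C1): Player 2 can switch to C4 (15 → 19). Not NE.
(A, C2): Player 1 can switch to B (1 → 6). Not NE.
(A, C3): Player 1 can switch to D (7 → 11). Not NE.
(A, C4): Player 1 gets 19, best alternative 16; Player 2 gets 19, best alternative 15. No profitable deviation — NE.
(A, C5): Player 2 can switch to C1 (14 → 15). Not NE.
(B, C1): Player 1 can switch to A (5 → 13). Not NE.
(B, C2): Player 1 can switch to C (6 → 7). Not NE.
(B, C3): Player 1 can switch to A (3 → 7). Not NE.
(B, C4): Player 1 can switch to A (7 → 19). Not NE.
(D, C3): Player 1 gets 11, best alternative 7; Player 2 gets 20, best alternative 18. No profitable deviation — NE.
(The remaining 10 profiles each have a profitable deviation by the same check.)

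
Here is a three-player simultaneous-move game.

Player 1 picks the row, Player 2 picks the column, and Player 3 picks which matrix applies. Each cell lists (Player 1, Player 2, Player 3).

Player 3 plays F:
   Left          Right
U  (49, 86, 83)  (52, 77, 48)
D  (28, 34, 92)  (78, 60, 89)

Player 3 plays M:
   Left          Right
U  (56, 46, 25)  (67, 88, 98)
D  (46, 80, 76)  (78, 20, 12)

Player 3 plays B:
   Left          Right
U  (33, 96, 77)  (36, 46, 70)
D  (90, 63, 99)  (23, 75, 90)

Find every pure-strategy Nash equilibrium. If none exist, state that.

Check each profile: it is a Nash equilibrium iff no player can strictly gain by switching unilaterally.
(U, Left, F): Player 1 gets 49, best alternative 28; Player 2 gets 86, best alternative 77; Player 3 gets 83, best alternative 77. No profitable deviation — NE.
(U, Left, M): Player 2 can switch to Right (46 → 88). Not NE.
(U, Left, B): Player 1 can switch to D (33 → 90). Not NE.
(U, Right, F): Player 1 can switch to D (52 → 78). Not NE.
(U, Right, M): Player 1 can switch to D (67 → 78). Not NE.
(U, Right, B): Player 2 can switch to Left (46 → 96). Not NE.
(D, Left, F): Player 1 can switch to U (28 → 49). Not NE.
(D, Left, M): Player 1 can switch to U (46 → 56). Not NE.
(D, Left, B): Player 2 can switch to Right (63 → 75). Not NE.
(D, Right, F): Player 3 can switch to B (89 → 90). Not NE.
(D, Right, M): Player 2 can switch to Left (20 → 80). Not NE.
(D, Right, B): Player 1 can switch to U (23 → 36). Not NE.

Pure NE: (U, Left, F)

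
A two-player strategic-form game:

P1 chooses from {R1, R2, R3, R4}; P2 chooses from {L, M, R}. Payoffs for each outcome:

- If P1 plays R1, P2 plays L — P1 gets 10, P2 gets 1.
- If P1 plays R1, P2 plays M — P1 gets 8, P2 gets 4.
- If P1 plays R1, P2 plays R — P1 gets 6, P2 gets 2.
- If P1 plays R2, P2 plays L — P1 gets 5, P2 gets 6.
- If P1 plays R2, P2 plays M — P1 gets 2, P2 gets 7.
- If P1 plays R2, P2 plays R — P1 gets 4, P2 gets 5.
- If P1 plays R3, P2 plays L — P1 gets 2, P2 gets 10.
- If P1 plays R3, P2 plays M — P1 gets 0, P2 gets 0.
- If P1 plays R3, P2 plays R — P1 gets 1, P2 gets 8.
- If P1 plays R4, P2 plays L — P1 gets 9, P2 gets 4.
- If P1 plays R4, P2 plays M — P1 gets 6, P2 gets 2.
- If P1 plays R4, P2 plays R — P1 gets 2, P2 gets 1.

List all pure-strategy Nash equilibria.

P1 against L: payoffs 10, 5, 2, 9 → best response R1.
P1 against M: payoffs 8, 2, 0, 6 → best response R1.
P1 against R: payoffs 6, 4, 1, 2 → best response R1.
P2 against R1: payoffs 1, 4, 2 → best response M.
P2 against R2: payoffs 6, 7, 5 → best response M.
P2 against R3: payoffs 10, 0, 8 → best response L.
P2 against R4: payoffs 4, 2, 1 → best response L.
Mutual best responses: (R1, M).

Pure NE: (R1, M)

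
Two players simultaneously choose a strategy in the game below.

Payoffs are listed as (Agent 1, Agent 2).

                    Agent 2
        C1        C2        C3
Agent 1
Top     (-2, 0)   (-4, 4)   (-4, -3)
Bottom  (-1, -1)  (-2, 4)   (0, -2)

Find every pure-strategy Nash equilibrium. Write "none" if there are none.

(Top, C1): Agent 1 can switch to Bottom (-2 → -1). Not NE.
(Top, C2): Agent 1 can switch to Bottom (-4 → -2). Not NE.
(Top, C3): Agent 1 can switch to Bottom (-4 → 0). Not NE.
(Bottom, C1): Agent 2 can switch to C2 (-1 → 4). Not NE.
(Bottom, C2): Agent 1 gets -2, best alternative -4; Agent 2 gets 4, best alternative -1. No profitable deviation — NE.
(Bottom, C3): Agent 2 can switch to C1 (-2 → -1). Not NE.

Pure NE: (Bottom, C2)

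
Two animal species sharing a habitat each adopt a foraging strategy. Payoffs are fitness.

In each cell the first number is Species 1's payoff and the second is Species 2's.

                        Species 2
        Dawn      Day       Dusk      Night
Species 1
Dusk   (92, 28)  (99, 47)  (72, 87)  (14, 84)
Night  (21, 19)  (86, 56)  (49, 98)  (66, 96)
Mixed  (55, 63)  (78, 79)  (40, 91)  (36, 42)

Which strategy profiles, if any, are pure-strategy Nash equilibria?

(Dusk, Dawn): Species 2 can switch to Day (28 → 47). Not NE.
(Dusk, Day): Species 2 can switch to Dusk (47 → 87). Not NE.
(Dusk, Dusk): Species 1 gets 72, best alternative 49; Species 2 gets 87, best alternative 84. No profitable deviation — NE.
(Dusk, Night): Species 1 can switch to Night (14 → 66). Not NE.
(Night, Dawn): Species 1 can switch to Dusk (21 → 92). Not NE.
(Night, Day): Species 1 can switch to Dusk (86 → 99). Not NE.
(Night, Dusk): Species 1 can switch to Dusk (49 → 72). Not NE.
(Night, Night): Species 2 can switch to Dusk (96 → 98). Not NE.
(Mixed, Dawn): Species 1 can switch to Dusk (55 → 92). Not NE.
(Mixed, Day): Species 1 can switch to Dusk (78 → 99). Not NE.
(Mixed, Dusk): Species 1 can switch to Dusk (40 → 72). Not NE.
(The remaining 1 profile has a profitable deviation by the same check.)

Pure NE: (Dusk, Dusk)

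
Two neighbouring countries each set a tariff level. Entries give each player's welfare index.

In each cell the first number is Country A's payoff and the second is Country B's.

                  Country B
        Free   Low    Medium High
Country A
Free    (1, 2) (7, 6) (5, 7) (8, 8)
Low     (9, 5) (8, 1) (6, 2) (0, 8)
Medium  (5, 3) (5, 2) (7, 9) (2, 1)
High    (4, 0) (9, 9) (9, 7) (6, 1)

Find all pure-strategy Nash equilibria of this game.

(Free, High), (High, Low)

Country A against Free: payoffs 1, 9, 5, 4 → best response Low.
Country A against Low: payoffs 7, 8, 5, 9 → best response High.
Country A against Medium: payoffs 5, 6, 7, 9 → best response High.
Country A against High: payoffs 8, 0, 2, 6 → best response Free.
Country B against Free: payoffs 2, 6, 7, 8 → best response High.
Country B against Low: payoffs 5, 1, 2, 8 → best response High.
Country B against Medium: payoffs 3, 2, 9, 1 → best response Medium.
Country B against High: payoffs 0, 9, 7, 1 → best response Low.
Mutual best responses: (Free, High); (High, Low).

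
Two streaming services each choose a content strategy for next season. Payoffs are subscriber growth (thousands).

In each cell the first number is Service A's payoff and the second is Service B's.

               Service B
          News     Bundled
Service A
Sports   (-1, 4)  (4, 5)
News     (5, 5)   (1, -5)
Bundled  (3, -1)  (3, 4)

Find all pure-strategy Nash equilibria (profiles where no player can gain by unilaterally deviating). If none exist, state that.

(Sports, News): Service A can switch to News (-1 → 5). Not NE.
(Sports, Bundled): Service A gets 4, best alternative 3; Service B gets 5, best alternative 4. No profitable deviation — NE.
(News, News): Service A gets 5, best alternative 3; Service B gets 5, best alternative -5. No profitable deviation — NE.
(News, Bundled): Service A can switch to Sports (1 → 4). Not NE.
(Bundled, News): Service A can switch to News (3 → 5). Not NE.
(Bundled, Bundled): Service A can switch to Sports (3 → 4). Not NE.

Pure-strategy Nash equilibria: (Sports, Bundled), (News, News)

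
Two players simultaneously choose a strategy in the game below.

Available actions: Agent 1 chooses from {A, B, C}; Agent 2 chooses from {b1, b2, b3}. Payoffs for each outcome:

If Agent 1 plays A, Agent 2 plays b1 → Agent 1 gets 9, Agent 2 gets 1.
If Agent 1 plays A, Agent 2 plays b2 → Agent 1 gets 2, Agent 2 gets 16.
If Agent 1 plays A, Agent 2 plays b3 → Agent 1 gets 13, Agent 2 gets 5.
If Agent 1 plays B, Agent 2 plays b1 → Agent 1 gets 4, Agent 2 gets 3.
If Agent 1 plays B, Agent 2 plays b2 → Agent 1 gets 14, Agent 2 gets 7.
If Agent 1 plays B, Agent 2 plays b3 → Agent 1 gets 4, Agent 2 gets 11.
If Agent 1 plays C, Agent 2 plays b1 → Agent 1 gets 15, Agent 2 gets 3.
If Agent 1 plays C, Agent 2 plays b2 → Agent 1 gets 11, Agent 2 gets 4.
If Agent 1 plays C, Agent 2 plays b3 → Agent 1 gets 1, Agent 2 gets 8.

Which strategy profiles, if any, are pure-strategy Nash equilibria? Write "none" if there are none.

(A, b1): Agent 1 can switch to C (9 → 15). Not NE.
(A, b2): Agent 1 can switch to B (2 → 14). Not NE.
(A, b3): Agent 2 can switch to b2 (5 → 16). Not NE.
(B, b1): Agent 1 can switch to A (4 → 9). Not NE.
(B, b2): Agent 2 can switch to b3 (7 → 11). Not NE.
(B, b3): Agent 1 can switch to A (4 → 13). Not NE.
(The remaining 3 profiles each have a profitable deviation by the same check.)

This game has no pure Nash equilibrium.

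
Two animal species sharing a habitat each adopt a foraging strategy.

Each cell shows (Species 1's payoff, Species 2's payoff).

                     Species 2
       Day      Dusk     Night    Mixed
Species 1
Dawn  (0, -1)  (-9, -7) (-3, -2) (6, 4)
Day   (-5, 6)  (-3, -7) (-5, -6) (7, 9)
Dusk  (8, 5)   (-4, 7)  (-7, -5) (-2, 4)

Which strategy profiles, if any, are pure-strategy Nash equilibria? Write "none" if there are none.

Species 1 against Day: payoffs 0, -5, 8 → best response Dusk.
Species 1 against Dusk: payoffs -9, -3, -4 → best response Day.
Species 1 against Night: payoffs -3, -5, -7 → best response Dawn.
Species 1 against Mixed: payoffs 6, 7, -2 → best response Day.
Species 2 against Dawn: payoffs -1, -7, -2, 4 → best response Mixed.
Species 2 against Day: payoffs 6, -7, -6, 9 → best response Mixed.
Species 2 against Dusk: payoffs 5, 7, -5, 4 → best response Dusk.
Mutual best responses: (Day, Mixed).

(Day, Mixed)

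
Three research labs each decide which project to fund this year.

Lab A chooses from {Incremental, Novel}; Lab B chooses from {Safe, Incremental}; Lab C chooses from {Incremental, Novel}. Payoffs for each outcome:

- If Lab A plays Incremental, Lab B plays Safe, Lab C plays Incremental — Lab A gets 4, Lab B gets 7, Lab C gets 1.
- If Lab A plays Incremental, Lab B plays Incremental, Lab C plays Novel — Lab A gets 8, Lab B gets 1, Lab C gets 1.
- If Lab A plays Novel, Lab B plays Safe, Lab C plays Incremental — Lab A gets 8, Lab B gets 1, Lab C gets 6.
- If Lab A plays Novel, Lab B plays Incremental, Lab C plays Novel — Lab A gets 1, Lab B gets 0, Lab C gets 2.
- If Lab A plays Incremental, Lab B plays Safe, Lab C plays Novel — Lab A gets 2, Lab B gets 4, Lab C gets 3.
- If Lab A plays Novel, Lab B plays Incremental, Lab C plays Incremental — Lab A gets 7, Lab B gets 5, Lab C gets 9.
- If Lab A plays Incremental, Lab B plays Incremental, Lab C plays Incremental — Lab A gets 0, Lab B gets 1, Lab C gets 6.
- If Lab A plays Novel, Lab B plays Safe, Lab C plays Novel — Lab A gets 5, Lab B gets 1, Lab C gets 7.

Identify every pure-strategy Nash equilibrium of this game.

Lab A against (Safe, Incremental): payoffs 4, 8 → best response Novel.
Lab A against (Safe, Novel): payoffs 2, 5 → best response Novel.
Lab A against (Incremental, Incremental): payoffs 0, 7 → best response Novel.
Lab A against (Incremental, Novel): payoffs 8, 1 → best response Incremental.
Lab B against (Incremental, Incremental): payoffs 7, 1 → best response Safe.
Lab B against (Incremental, Novel): payoffs 4, 1 → best response Safe.
Lab B against (Novel, Incremental): payoffs 1, 5 → best response Incremental.
Lab B against (Novel, Novel): payoffs 1, 0 → best response Safe.
Lab C against (Incremental, Safe): payoffs 1, 3 → best response Novel.
Lab C against (Incremental, Incremental): payoffs 6, 1 → best response Incremental.
Lab C against (Novel, Safe): payoffs 6, 7 → best response Novel.
Lab C against (Novel, Incremental): payoffs 9, 2 → best response Incremental.
Mutual best responses: (Novel, Safe, Novel); (Novel, Incremental, Incremental).

(Novel, Safe, Novel) and (Novel, Incremental, Incremental)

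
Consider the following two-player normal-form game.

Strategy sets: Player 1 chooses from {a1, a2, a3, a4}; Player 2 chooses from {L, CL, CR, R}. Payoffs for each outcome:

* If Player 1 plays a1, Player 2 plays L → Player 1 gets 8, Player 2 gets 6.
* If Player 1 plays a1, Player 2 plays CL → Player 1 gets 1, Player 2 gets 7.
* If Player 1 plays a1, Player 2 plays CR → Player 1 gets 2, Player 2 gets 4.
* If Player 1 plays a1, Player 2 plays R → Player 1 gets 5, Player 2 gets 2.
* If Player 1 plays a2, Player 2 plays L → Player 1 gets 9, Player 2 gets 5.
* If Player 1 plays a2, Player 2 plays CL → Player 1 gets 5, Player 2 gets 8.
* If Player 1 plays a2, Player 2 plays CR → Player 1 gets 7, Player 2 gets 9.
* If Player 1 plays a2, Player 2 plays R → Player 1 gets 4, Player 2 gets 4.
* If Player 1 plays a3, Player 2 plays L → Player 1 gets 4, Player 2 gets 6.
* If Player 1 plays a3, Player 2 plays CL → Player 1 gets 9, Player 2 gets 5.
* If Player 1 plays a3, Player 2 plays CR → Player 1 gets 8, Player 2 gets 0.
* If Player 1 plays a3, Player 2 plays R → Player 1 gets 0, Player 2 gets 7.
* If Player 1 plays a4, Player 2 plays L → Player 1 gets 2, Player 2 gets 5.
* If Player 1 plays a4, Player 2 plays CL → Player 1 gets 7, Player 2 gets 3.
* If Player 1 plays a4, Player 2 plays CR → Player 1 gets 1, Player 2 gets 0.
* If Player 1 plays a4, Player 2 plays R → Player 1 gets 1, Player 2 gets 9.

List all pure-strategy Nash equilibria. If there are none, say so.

Player 1 against L: payoffs 8, 9, 4, 2 → best response a2.
Player 1 against CL: payoffs 1, 5, 9, 7 → best response a3.
Player 1 against CR: payoffs 2, 7, 8, 1 → best response a3.
Player 1 against R: payoffs 5, 4, 0, 1 → best response a1.
Player 2 against a1: payoffs 6, 7, 4, 2 → best response CL.
Player 2 against a2: payoffs 5, 8, 9, 4 → best response CR.
Player 2 against a3: payoffs 6, 5, 0, 7 → best response R.
Player 2 against a4: payoffs 5, 3, 0, 9 → best response R.
No profile is a mutual best response for all players.

This game has no pure Nash equilibrium.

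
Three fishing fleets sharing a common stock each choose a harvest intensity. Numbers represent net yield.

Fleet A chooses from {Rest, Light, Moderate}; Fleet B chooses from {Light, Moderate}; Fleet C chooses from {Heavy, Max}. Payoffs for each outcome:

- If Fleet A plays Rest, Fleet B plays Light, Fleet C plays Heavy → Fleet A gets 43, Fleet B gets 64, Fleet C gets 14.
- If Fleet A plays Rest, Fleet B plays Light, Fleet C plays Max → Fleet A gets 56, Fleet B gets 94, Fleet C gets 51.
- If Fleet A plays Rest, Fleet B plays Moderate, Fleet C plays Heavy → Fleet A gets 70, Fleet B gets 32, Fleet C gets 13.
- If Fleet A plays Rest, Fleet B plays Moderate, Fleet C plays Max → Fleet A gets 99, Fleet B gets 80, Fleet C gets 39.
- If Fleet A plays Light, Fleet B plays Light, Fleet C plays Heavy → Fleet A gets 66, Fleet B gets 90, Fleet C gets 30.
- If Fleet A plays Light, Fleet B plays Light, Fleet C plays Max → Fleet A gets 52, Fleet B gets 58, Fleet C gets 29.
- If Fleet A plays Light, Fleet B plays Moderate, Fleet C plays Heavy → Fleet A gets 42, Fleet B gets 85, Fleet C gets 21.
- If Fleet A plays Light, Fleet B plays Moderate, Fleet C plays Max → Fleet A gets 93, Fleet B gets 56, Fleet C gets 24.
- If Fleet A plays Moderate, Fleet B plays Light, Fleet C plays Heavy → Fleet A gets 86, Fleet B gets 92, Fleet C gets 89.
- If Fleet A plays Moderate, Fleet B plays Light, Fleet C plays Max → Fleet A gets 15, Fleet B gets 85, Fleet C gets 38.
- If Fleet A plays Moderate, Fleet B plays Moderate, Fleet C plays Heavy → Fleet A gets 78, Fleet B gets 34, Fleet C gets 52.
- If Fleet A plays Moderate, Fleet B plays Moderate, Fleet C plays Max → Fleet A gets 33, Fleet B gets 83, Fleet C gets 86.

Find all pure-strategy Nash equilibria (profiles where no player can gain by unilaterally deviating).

(Rest, Light, Max) and (Moderate, Light, Heavy)

For each player, find the best response to each opponent profile; mutual best responses are the pure NE.
Fleet A against (Light, Heavy): payoffs 43, 66, 86 → best response Moderate.
Fleet A against (Light, Max): payoffs 56, 52, 15 → best response Rest.
Fleet A against (Moderate, Heavy): payoffs 70, 42, 78 → best response Moderate.
Fleet A against (Moderate, Max): payoffs 99, 93, 33 → best response Rest.
Fleet B against (Rest, Heavy): payoffs 64, 32 → best response Light.
Fleet B against (Rest, Max): payoffs 94, 80 → best response Light.
Fleet B against (Light, Heavy): payoffs 90, 85 → best response Light.
Fleet B against (Light, Max): payoffs 58, 56 → best response Light.
Fleet B against (Moderate, Heavy): payoffs 92, 34 → best response Light.
Fleet B against (Moderate, Max): payoffs 85, 83 → best response Light.
Fleet C against (Rest, Light): payoffs 14, 51 → best response Max.
Fleet C against (Rest, Moderate): payoffs 13, 39 → best response Max.
Fleet C against (Light, Light): payoffs 30, 29 → best response Heavy.
Fleet C against (Light, Moderate): payoffs 21, 24 → best response Max.
Fleet C against (Moderate, Light): payoffs 89, 38 → best response Heavy.
Fleet C against (Moderate, Moderate): payoffs 52, 86 → best response Max.
Mutual best responses: (Rest, Light, Max); (Moderate, Light, Heavy).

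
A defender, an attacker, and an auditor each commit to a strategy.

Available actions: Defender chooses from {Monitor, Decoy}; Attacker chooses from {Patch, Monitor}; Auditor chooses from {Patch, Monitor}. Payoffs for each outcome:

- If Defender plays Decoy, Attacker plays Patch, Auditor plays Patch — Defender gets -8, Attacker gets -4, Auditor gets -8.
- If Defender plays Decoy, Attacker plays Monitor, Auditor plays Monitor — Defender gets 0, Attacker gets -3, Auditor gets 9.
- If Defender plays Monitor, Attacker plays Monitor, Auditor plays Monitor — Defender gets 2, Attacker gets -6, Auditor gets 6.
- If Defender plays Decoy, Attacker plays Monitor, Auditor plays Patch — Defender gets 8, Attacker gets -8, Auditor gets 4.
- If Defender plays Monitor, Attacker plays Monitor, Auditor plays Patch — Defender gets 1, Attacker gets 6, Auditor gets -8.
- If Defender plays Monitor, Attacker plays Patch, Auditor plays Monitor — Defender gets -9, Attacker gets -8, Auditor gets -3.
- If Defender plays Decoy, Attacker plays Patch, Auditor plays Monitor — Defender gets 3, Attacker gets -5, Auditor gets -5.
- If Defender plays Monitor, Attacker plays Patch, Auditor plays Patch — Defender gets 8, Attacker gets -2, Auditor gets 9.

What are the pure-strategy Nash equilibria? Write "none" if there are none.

(Monitor, Monitor, Monitor)

For each strategy profile, look for a profitable unilateral deviation.
(Monitor, Patch, Patch): Attacker can switch to Monitor (-2 → 6). Not NE.
(Monitor, Patch, Monitor): Defender can switch to Decoy (-9 → 3). Not NE.
(Monitor, Monitor, Patch): Defender can switch to Decoy (1 → 8). Not NE.
(Monitor, Monitor, Monitor): Defender gets 2, best alternative 0; Attacker gets -6, best alternative -8; Auditor gets 6, best alternative -8. No profitable deviation — NE.
(Decoy, Patch, Patch): Defender can switch to Monitor (-8 → 8). Not NE.
(Decoy, Patch, Monitor): Attacker can switch to Monitor (-5 → -3). Not NE.
(Decoy, Monitor, Patch): Attacker can switch to Patch (-8 → -4). Not NE.
(Decoy, Monitor, Monitor): Defender can switch to Monitor (0 → 2). Not NE.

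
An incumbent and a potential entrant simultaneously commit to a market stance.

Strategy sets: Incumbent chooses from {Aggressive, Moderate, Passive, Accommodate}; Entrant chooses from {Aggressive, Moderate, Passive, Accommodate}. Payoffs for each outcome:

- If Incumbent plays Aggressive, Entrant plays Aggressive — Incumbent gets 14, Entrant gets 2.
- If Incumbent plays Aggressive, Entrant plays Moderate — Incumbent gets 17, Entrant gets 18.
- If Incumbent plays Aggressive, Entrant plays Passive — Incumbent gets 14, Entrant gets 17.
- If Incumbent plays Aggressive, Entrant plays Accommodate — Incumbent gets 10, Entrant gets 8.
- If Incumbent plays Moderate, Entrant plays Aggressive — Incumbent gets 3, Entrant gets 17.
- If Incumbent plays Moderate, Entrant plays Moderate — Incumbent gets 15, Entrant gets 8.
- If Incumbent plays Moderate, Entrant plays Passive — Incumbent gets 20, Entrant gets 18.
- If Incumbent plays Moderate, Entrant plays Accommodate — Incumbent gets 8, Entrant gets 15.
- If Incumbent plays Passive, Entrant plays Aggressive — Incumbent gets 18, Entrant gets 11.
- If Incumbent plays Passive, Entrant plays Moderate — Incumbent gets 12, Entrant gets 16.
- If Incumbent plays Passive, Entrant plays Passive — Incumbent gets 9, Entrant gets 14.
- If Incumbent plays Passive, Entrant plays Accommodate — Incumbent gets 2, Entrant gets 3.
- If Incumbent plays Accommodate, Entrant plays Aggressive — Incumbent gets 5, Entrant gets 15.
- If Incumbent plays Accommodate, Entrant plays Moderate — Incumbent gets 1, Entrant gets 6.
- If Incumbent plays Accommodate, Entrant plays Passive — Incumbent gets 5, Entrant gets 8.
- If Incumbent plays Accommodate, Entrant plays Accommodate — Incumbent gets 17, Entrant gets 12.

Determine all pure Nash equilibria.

Incumbent against Aggressive: payoffs 14, 3, 18, 5 → best response Passive.
Incumbent against Moderate: payoffs 17, 15, 12, 1 → best response Aggressive.
Incumbent against Passive: payoffs 14, 20, 9, 5 → best response Moderate.
Incumbent against Accommodate: payoffs 10, 8, 2, 17 → best response Accommodate.
Entrant against Aggressive: payoffs 2, 18, 17, 8 → best response Moderate.
Entrant against Moderate: payoffs 17, 8, 18, 15 → best response Passive.
Entrant against Passive: payoffs 11, 16, 14, 3 → best response Moderate.
Entrant against Accommodate: payoffs 15, 6, 8, 12 → best response Aggressive.
Mutual best responses: (Aggressive, Moderate); (Moderate, Passive).

(Aggressive, Moderate); (Moderate, Passive)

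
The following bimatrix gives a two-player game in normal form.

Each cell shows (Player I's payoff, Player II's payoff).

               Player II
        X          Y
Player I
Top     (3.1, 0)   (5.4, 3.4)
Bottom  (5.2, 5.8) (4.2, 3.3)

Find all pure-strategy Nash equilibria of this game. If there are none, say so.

(Top, Y) and (Bottom, X)

(Top, X): Player I can switch to Bottom (3.1 → 5.2). Not NE.
(Top, Y): Player I gets 5.4, best alternative 4.2; Player II gets 3.4, best alternative 0. No profitable deviation — NE.
(Bottom, X): Player I gets 5.2, best alternative 3.1; Player II gets 5.8, best alternative 3.3. No profitable deviation — NE.
(Bottom, Y): Player I can switch to Top (4.2 → 5.4). Not NE.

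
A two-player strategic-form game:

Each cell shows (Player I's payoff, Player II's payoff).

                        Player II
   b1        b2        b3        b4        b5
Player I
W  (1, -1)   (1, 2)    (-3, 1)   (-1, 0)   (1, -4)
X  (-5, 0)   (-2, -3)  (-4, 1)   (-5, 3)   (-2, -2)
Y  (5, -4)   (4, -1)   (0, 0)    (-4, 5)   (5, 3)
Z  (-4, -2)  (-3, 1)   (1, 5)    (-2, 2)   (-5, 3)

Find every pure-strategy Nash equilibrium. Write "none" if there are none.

The unique pure-strategy Nash equilibrium is (Z, b3).

Mark each player's best response to every combination of opponents' strategies; a profile where every player is best-responding is a pure Nash equilibrium.
Player I against b1: payoffs 1, -5, 5, -4 → best response Y.
Player I against b2: payoffs 1, -2, 4, -3 → best response Y.
Player I against b3: payoffs -3, -4, 0, 1 → best response Z.
Player I against b4: payoffs -1, -5, -4, -2 → best response W.
Player I against b5: payoffs 1, -2, 5, -5 → best response Y.
Player II against W: payoffs -1, 2, 1, 0, -4 → best response b2.
Player II against X: payoffs 0, -3, 1, 3, -2 → best response b4.
Player II against Y: payoffs -4, -1, 0, 5, 3 → best response b4.
Player II against Z: payoffs -2, 1, 5, 2, 3 → best response b3.
Mutual best responses: (Z, b3).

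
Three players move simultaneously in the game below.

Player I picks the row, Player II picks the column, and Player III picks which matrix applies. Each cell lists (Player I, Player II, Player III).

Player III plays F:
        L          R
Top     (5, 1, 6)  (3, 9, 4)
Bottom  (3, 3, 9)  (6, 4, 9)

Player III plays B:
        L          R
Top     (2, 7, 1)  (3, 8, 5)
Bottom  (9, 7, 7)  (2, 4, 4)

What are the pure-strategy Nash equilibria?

For each strategy profile, look for a profitable unilateral deviation.
(Top, L, F): Player II can switch to R (1 → 9). Not NE.
(Top, L, B): Player I can switch to Bottom (2 → 9). Not NE.
(Top, R, F): Player I can switch to Bottom (3 → 6). Not NE.
(Top, R, B): Player I gets 3, best alternative 2; Player II gets 8, best alternative 7; Player III gets 5, best alternative 4. No profitable deviation — NE.
(Bottom, L, F): Player I can switch to Top (3 → 5). Not NE.
(Bottom, L, B): Player III can switch to F (7 → 9). Not NE.
(Bottom, R, F): Player I gets 6, best alternative 3; Player II gets 4, best alternative 3; Player III gets 9, best alternative 4. No profitable deviation — NE.
(Bottom, R, B): Player I can switch to Top (2 → 3). Not NE.

Pure-strategy Nash equilibria: (Top, R, B); (Bottom, R, F)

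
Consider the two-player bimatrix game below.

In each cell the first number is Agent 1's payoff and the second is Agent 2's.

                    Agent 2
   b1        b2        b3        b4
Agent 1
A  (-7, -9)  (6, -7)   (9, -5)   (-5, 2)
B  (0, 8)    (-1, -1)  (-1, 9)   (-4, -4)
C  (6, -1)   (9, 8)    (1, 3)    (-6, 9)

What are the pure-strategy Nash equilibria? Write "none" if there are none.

Agent 1 against b1: payoffs -7, 0, 6 → best response C.
Agent 1 against b2: payoffs 6, -1, 9 → best response C.
Agent 1 against b3: payoffs 9, -1, 1 → best response A.
Agent 1 against b4: payoffs -5, -4, -6 → best response B.
Agent 2 against A: payoffs -9, -7, -5, 2 → best response b4.
Agent 2 against B: payoffs 8, -1, 9, -4 → best response b3.
Agent 2 against C: payoffs -1, 8, 3, 9 → best response b4.
No profile is a mutual best response for all players.

No pure-strategy Nash equilibrium.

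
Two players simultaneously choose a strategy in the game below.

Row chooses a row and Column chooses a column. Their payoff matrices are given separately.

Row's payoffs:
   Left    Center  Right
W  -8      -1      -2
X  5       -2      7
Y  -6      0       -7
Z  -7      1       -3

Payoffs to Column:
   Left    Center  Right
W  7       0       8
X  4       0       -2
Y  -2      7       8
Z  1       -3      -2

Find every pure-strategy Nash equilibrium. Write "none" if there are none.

(W, Left): Row can switch to X (-8 → 5). Not NE.
(W, Center): Row can switch to Y (-1 → 0). Not NE.
(W, Right): Row can switch to X (-2 → 7). Not NE.
(X, Left): Row gets 5, best alternative -6; Column gets 4, best alternative 0. No profitable deviation — NE.
(X, Center): Row can switch to W (-2 → -1). Not NE.
(X, Right): Column can switch to Left (-2 → 4). Not NE.
(Y, Left): Row can switch to X (-6 → 5). Not NE.
(Y, Center): Row can switch to Z (0 → 1). Not NE.
(Y, Right): Row can switch to W (-7 → -2). Not NE.
(Z, Left): Row can switch to X (-7 → 5). Not NE.
(Z, Center): Column can switch to Left (-3 → 1). Not NE.
(The remaining 1 profile has a profitable deviation by the same check.)

The unique pure-strategy Nash equilibrium is (X, Left).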